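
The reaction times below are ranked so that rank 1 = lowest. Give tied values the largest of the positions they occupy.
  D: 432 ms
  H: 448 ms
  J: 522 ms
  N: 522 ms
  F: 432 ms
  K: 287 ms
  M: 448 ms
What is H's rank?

Sorted (ascending): 287, 432, 432, 448, 448, 522, 522
The 2 values of 432 occupy positions 2–3 → each gets rank 3.
The 2 values of 448 occupy positions 4–5 → each gets rank 5.
The 2 values of 522 occupy positions 6–7 → each gets rank 7.
H has value 448 ms → rank 5.

5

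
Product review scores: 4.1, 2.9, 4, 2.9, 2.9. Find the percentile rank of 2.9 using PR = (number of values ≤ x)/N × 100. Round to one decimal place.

60.0

N = 5.
Strictly below 2.9: 0. Equal to 2.9: 3.
PR = 3/5 × 100 = 60.0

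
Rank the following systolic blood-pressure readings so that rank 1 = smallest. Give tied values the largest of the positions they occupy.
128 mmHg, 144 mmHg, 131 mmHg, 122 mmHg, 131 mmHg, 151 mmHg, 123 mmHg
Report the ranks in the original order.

3, 6, 5, 1, 5, 7, 2

Sorted (ascending): 122, 123, 128, 131, 131, 144, 151
The 2 values of 131 occupy positions 4–5 → each gets rank 5.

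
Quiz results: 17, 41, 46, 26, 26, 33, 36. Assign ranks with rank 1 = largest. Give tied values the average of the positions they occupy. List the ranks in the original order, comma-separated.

Sorted (descending): 46, 41, 36, 33, 26, 26, 17
The 2 values of 26 occupy positions 5–6 → average rank (5+6)/2 = 5.5.

7, 2, 1, 5.5, 5.5, 4, 3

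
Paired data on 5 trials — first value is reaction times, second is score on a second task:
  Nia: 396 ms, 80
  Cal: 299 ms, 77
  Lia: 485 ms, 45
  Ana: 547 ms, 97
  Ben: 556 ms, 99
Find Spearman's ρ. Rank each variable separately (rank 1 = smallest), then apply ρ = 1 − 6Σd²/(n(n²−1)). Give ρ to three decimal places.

Ranks of variable 1: 2, 1, 3, 4, 5
Ranks of variable 2: 3, 2, 1, 4, 5
d = r₁ − r₂: -1, -1, 2, 0, 0
d²: 1, 1, 4, 0, 0; Σd² = 6
ρ = 1 − 6·6/(5·24) = 1 − 36/120 = 0.700

0.700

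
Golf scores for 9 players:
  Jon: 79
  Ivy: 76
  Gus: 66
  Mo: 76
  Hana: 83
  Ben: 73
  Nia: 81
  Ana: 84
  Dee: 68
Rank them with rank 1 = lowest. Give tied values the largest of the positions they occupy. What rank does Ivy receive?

5

Sorted (ascending): 66, 68, 73, 76, 76, 79, 81, 83, 84
The 2 values of 76 occupy positions 4–5 → each gets rank 5.
Ivy has value 76 → rank 5.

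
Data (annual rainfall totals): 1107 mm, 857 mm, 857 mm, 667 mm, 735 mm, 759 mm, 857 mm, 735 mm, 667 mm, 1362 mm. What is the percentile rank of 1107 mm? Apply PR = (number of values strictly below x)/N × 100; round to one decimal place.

N = 10.
Strictly below 1107: 8. Equal to 1107: 1.
PR = 8/10 × 100 = 80.0

80.0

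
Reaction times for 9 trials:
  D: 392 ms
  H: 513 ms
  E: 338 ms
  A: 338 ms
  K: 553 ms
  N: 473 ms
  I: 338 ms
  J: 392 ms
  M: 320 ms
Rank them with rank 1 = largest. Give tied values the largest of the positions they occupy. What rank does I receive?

8

Sorted (descending): 553, 513, 473, 392, 392, 338, 338, 338, 320
The 2 values of 392 occupy positions 4–5 → each gets rank 5.
The 3 values of 338 occupy positions 6–8 → each gets rank 8.
I has value 338 ms → rank 8.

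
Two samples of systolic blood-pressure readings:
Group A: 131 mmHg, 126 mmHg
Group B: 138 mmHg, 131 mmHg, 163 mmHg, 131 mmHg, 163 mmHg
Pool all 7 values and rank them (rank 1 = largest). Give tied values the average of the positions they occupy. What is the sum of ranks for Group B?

16

Sorted (descending): 163, 163, 138, 131, 131, 131, 126
The 2 values of 163 occupy positions 1–2 → average rank (1+2)/2 = 1.5.
The 3 values of 131 occupy positions 4–6 → average rank 5.
Group B values → pooled ranks: 138→3, 131→5, 163→1.5, 131→5, 163→1.5
Rank sum = 3 + 5 + 1.5 + 5 + 1.5 = 16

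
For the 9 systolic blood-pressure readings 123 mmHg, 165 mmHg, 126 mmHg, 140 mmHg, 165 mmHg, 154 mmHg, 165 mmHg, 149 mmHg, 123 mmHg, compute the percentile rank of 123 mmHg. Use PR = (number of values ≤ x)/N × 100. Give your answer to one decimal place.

N = 9.
Strictly below 123: 0. Equal to 123: 2.
PR = 2/9 × 100 = 22.2

22.2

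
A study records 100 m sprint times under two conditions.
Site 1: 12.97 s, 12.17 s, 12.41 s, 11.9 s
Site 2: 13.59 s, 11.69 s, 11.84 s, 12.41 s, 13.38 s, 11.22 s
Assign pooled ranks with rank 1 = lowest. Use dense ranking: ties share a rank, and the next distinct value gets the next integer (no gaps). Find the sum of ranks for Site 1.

22

Sorted (ascending): 11.22, 11.69, 11.84, 11.9, 12.17, 12.41, 12.41, 12.97, 13.38, 13.59
The 2 values of 12.41 share dense rank 6.
Remaining distinct values take the next consecutive integers.
Site 1 values → pooled ranks: 12.97→7, 12.17→5, 12.41→6, 11.9→4
Rank sum = 7 + 5 + 6 + 4 = 22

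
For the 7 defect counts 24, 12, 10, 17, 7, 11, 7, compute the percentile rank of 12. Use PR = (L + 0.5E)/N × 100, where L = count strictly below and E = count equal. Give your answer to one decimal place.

N = 7.
Strictly below 12: 4. Equal to 12: 1.
PR = (4 + 0.5·1)/7 × 100 = 64.3

64.3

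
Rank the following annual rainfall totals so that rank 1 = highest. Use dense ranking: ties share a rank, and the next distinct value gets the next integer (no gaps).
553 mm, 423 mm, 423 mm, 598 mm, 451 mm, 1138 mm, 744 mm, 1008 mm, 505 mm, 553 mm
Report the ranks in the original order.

Sorted (descending): 1138, 1008, 744, 598, 553, 553, 505, 451, 423, 423
The 2 values of 553 share dense rank 5.
The 2 values of 423 share dense rank 8.
Remaining distinct values take the next consecutive integers.

5, 8, 8, 4, 7, 1, 3, 2, 6, 5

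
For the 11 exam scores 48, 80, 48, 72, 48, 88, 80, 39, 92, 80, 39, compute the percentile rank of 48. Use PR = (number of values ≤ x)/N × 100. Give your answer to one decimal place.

N = 11.
Strictly below 48: 2. Equal to 48: 3.
PR = 5/11 × 100 = 45.5

45.5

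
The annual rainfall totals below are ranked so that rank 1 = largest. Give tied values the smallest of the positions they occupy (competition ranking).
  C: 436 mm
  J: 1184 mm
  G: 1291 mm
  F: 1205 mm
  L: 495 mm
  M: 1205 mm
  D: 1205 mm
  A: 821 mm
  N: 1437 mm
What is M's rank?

3

Sorted (descending): 1437, 1291, 1205, 1205, 1205, 1184, 821, 495, 436
The 3 values of 1205 occupy positions 3–5 → each gets rank 3.
M has value 1205 mm → rank 3.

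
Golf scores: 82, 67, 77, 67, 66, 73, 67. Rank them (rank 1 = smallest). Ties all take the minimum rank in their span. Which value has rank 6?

77

Sorted (ascending): 66, 67, 67, 67, 73, 77, 82
The 3 values of 67 occupy positions 2–4 → each gets rank 2.
Rank 6 → value 77.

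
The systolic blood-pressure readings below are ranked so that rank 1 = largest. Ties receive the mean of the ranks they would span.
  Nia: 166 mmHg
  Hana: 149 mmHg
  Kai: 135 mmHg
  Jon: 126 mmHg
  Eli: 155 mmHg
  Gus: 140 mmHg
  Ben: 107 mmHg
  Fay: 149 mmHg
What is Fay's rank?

Sorted (descending): 166, 155, 149, 149, 140, 135, 126, 107
The 2 values of 149 occupy positions 3–4 → average rank (3+4)/2 = 3.5.
Fay has value 149 mmHg → rank 3.5.

3.5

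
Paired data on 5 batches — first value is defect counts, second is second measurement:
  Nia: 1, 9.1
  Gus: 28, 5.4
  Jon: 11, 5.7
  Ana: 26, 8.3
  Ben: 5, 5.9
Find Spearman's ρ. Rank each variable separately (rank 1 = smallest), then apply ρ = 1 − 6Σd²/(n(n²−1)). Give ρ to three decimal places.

Ranks of variable 1: 1, 5, 3, 4, 2
Ranks of variable 2: 5, 1, 2, 4, 3
d = r₁ − r₂: -4, 4, 1, 0, -1
d²: 16, 16, 1, 0, 1; Σd² = 34
ρ = 1 − 6·34/(5·24) = 1 − 204/120 = -0.700

-0.700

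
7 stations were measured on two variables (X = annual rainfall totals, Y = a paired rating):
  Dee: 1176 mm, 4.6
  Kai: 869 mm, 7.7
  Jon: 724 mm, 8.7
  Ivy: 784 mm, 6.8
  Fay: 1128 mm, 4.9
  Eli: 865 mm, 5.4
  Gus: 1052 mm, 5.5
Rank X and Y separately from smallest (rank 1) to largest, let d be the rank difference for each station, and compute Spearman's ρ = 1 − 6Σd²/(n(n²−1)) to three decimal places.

Ranks of variable 1: 7, 4, 1, 2, 6, 3, 5
Ranks of variable 2: 1, 6, 7, 5, 2, 3, 4
d = r₁ − r₂: 6, -2, -6, -3, 4, 0, 1
d²: 36, 4, 36, 9, 16, 0, 1; Σd² = 102
ρ = 1 − 6·102/(7·48) = 1 − 612/336 = -0.821

-0.821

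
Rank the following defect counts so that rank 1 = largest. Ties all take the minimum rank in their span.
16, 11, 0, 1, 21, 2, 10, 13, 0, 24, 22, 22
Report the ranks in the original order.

Sorted (descending): 24, 22, 22, 21, 16, 13, 11, 10, 2, 1, 0, 0
The 2 values of 22 occupy positions 2–3 → each gets rank 2.
The 2 values of 0 occupy positions 11–12 → each gets rank 11.

5, 7, 11, 10, 4, 9, 8, 6, 11, 1, 2, 2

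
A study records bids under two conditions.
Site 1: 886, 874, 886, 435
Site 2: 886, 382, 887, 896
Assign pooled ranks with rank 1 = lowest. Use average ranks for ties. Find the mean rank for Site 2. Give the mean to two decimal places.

Sorted (ascending): 382, 435, 874, 886, 886, 886, 887, 896
The 3 values of 886 occupy positions 4–6 → average rank 5.
Site 2 values → pooled ranks: 886→5, 382→1, 887→7, 896→8
Mean rank = (5 + 1 + 7 + 8) / 4 = 5.25

5.25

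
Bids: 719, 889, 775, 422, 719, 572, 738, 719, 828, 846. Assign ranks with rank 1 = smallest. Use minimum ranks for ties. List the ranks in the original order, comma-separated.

3, 10, 7, 1, 3, 2, 6, 3, 8, 9

Sorted (ascending): 422, 572, 719, 719, 719, 738, 775, 828, 846, 889
The 3 values of 719 occupy positions 3–5 → each gets rank 3.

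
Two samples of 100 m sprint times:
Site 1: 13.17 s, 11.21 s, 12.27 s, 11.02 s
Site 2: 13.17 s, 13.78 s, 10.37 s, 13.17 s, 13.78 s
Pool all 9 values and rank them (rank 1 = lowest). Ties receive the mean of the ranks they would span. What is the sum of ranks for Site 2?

30

Sorted (ascending): 10.37, 11.02, 11.21, 12.27, 13.17, 13.17, 13.17, 13.78, 13.78
The 3 values of 13.17 occupy positions 5–7 → average rank 6.
The 2 values of 13.78 occupy positions 8–9 → average rank (8+9)/2 = 8.5.
Site 2 values → pooled ranks: 13.17→6, 13.78→8.5, 10.37→1, 13.17→6, 13.78→8.5
Rank sum = 6 + 8.5 + 1 + 6 + 8.5 = 30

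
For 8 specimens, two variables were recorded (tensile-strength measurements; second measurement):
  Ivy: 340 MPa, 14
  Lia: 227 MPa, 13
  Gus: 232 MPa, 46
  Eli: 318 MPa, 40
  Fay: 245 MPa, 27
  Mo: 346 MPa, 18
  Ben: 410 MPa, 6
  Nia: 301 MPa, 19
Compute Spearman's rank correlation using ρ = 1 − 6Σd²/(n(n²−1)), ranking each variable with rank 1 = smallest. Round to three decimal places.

-0.405

Ranks of variable 1: 6, 1, 2, 5, 3, 7, 8, 4
Ranks of variable 2: 3, 2, 8, 7, 6, 4, 1, 5
d = r₁ − r₂: 3, -1, -6, -2, -3, 3, 7, -1
d²: 9, 1, 36, 4, 9, 9, 49, 1; Σd² = 118
ρ = 1 − 6·118/(8·63) = 1 − 708/504 = -0.405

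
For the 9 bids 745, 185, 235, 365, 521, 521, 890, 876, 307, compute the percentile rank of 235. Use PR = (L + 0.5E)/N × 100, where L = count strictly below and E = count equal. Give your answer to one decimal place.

16.7

N = 9.
Strictly below 235: 1. Equal to 235: 1.
PR = (1 + 0.5·1)/9 × 100 = 16.7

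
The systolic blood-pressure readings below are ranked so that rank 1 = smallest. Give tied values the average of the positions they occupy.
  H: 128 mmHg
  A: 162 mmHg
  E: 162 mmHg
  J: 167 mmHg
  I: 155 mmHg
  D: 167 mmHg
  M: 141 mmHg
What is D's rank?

Sorted (ascending): 128, 141, 155, 162, 162, 167, 167
The 2 values of 162 occupy positions 4–5 → average rank (4+5)/2 = 4.5.
The 2 values of 167 occupy positions 6–7 → average rank (6+7)/2 = 6.5.
D has value 167 mmHg → rank 6.5.

6.5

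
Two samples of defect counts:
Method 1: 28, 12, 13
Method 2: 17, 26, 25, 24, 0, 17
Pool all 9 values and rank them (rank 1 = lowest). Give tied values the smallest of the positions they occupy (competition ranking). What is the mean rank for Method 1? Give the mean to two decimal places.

Sorted (ascending): 0, 12, 13, 17, 17, 24, 25, 26, 28
The 2 values of 17 occupy positions 4–5 → each gets rank 4.
Method 1 values → pooled ranks: 28→9, 12→2, 13→3
Mean rank = (9 + 2 + 3) / 3 = 4.67

4.67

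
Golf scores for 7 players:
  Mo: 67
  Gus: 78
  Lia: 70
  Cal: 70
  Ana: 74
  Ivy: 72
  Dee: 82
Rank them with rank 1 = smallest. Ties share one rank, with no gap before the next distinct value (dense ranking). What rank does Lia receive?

2

Sorted (ascending): 67, 70, 70, 72, 74, 78, 82
The 2 values of 70 share dense rank 2.
Remaining distinct values take the next consecutive integers.
Lia has value 70 → rank 2.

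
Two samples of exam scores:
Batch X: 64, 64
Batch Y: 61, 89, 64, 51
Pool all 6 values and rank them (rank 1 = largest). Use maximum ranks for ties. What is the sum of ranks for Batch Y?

16

Sorted (descending): 89, 64, 64, 64, 61, 51
The 3 values of 64 occupy positions 2–4 → each gets rank 4.
Batch Y values → pooled ranks: 61→5, 89→1, 64→4, 51→6
Rank sum = 5 + 1 + 4 + 6 = 16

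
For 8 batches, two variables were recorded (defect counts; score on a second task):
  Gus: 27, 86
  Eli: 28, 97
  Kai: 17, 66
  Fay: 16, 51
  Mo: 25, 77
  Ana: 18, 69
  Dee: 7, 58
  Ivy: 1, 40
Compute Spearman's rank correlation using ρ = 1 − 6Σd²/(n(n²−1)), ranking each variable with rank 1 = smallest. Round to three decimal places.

Ranks of variable 1: 7, 8, 4, 3, 6, 5, 2, 1
Ranks of variable 2: 7, 8, 4, 2, 6, 5, 3, 1
d = r₁ − r₂: 0, 0, 0, 1, 0, 0, -1, 0
d²: 0, 0, 0, 1, 0, 0, 1, 0; Σd² = 2
ρ = 1 − 6·2/(8·63) = 1 − 12/504 = 0.976

0.976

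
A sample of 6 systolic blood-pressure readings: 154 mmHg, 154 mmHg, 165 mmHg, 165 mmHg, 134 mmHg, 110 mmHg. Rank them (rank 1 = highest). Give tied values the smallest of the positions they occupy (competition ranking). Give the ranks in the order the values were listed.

Sorted (descending): 165, 165, 154, 154, 134, 110
The 2 values of 165 occupy positions 1–2 → each gets rank 1.
The 2 values of 154 occupy positions 3–4 → each gets rank 3.

3, 3, 1, 1, 5, 6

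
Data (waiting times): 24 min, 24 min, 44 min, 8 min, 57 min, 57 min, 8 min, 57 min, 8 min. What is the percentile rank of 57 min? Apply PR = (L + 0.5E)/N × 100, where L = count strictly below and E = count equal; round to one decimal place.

83.3

N = 9.
Strictly below 57: 6. Equal to 57: 3.
PR = (6 + 0.5·3)/9 × 100 = 83.3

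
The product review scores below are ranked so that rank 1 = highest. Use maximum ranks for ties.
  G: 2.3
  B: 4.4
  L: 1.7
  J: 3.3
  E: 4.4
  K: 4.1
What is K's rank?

3

Sorted (descending): 4.4, 4.4, 4.1, 3.3, 2.3, 1.7
The 2 values of 4.4 occupy positions 1–2 → each gets rank 2.
K has value 4.1 → rank 3.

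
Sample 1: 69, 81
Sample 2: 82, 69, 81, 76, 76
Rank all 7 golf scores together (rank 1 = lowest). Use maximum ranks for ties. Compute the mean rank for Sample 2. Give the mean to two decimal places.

4.60

Sorted (ascending): 69, 69, 76, 76, 81, 81, 82
The 2 values of 69 occupy positions 1–2 → each gets rank 2.
The 2 values of 76 occupy positions 3–4 → each gets rank 4.
The 2 values of 81 occupy positions 5–6 → each gets rank 6.
Sample 2 values → pooled ranks: 82→7, 69→2, 81→6, 76→4, 76→4
Mean rank = (7 + 2 + 6 + 4 + 4) / 5 = 4.60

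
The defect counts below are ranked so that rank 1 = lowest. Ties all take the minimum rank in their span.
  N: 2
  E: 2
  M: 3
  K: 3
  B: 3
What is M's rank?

Sorted (ascending): 2, 2, 3, 3, 3
The 2 values of 2 occupy positions 1–2 → each gets rank 1.
The 3 values of 3 occupy positions 3–5 → each gets rank 3.
M has value 3 → rank 3.

3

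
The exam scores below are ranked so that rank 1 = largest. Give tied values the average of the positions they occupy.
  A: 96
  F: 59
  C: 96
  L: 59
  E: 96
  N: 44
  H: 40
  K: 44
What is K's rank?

Sorted (descending): 96, 96, 96, 59, 59, 44, 44, 40
The 3 values of 96 occupy positions 1–3 → average rank 2.
The 2 values of 59 occupy positions 4–5 → average rank (4+5)/2 = 4.5.
The 2 values of 44 occupy positions 6–7 → average rank (6+7)/2 = 6.5.
K has value 44 → rank 6.5.

6.5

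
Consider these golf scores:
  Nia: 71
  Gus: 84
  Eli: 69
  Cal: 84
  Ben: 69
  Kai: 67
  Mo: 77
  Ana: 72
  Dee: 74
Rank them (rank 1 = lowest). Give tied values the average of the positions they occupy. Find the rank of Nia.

Sorted (ascending): 67, 69, 69, 71, 72, 74, 77, 84, 84
The 2 values of 69 occupy positions 2–3 → average rank (2+3)/2 = 2.5.
The 2 values of 84 occupy positions 8–9 → average rank (8+9)/2 = 8.5.
Nia has value 71 → rank 4.

4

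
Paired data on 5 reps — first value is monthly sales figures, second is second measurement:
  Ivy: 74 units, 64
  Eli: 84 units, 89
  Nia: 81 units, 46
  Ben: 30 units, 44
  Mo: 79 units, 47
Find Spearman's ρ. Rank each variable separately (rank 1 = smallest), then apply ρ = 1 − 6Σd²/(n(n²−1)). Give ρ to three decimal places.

0.600

Ranks of variable 1: 2, 5, 4, 1, 3
Ranks of variable 2: 4, 5, 2, 1, 3
d = r₁ − r₂: -2, 0, 2, 0, 0
d²: 4, 0, 4, 0, 0; Σd² = 8
ρ = 1 − 6·8/(5·24) = 1 − 48/120 = 0.600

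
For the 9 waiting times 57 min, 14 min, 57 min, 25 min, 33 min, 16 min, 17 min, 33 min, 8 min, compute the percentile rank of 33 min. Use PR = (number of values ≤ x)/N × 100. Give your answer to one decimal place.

77.8

N = 9.
Strictly below 33: 5. Equal to 33: 2.
PR = 7/9 × 100 = 77.8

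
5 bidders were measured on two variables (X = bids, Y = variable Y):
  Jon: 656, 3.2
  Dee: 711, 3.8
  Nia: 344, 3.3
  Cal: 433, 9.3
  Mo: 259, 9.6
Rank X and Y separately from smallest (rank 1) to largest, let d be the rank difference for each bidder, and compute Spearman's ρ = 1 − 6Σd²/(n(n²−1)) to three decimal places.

-0.500

Ranks of variable 1: 4, 5, 2, 3, 1
Ranks of variable 2: 1, 3, 2, 4, 5
d = r₁ − r₂: 3, 2, 0, -1, -4
d²: 9, 4, 0, 1, 16; Σd² = 30
ρ = 1 − 6·30/(5·24) = 1 − 180/120 = -0.500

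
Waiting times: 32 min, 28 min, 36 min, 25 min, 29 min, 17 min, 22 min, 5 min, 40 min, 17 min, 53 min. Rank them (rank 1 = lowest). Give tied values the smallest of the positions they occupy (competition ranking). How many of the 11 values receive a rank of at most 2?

3

Sorted (ascending): 5, 17, 17, 22, 25, 28, 29, 32, 36, 40, 53
The 2 values of 17 occupy positions 2–3 → each gets rank 2.
Ranks ≤ 2: {1, 2, 2} → 3 values.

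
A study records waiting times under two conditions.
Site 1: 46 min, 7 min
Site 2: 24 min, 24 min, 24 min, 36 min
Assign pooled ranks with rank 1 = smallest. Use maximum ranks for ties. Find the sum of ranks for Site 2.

17

Sorted (ascending): 7, 24, 24, 24, 36, 46
The 3 values of 24 occupy positions 2–4 → each gets rank 4.
Site 2 values → pooled ranks: 24→4, 24→4, 24→4, 36→5
Rank sum = 4 + 4 + 4 + 5 = 17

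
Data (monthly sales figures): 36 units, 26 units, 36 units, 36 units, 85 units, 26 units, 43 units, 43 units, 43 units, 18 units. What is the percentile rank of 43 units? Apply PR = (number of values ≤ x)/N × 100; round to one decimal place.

N = 10.
Strictly below 43: 6. Equal to 43: 3.
PR = 9/10 × 100 = 90.0

90.0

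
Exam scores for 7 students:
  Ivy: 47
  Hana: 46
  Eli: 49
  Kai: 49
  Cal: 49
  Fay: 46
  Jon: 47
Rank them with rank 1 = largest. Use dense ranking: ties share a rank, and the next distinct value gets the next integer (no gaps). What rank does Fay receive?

3

Sorted (descending): 49, 49, 49, 47, 47, 46, 46
The 3 values of 49 share dense rank 1.
The 2 values of 47 share dense rank 2.
The 2 values of 46 share dense rank 3.
Fay has value 46 → rank 3.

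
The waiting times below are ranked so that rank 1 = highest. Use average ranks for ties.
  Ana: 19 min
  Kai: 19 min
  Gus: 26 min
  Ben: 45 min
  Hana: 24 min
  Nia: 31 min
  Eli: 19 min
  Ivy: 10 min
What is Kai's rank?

Sorted (descending): 45, 31, 26, 24, 19, 19, 19, 10
The 3 values of 19 occupy positions 5–7 → average rank 6.
Kai has value 19 min → rank 6.

6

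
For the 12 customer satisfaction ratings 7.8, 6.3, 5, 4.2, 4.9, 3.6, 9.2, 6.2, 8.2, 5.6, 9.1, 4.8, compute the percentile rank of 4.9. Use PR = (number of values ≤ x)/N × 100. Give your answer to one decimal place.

N = 12.
Strictly below 4.9: 3. Equal to 4.9: 1.
PR = 4/12 × 100 = 33.3

33.3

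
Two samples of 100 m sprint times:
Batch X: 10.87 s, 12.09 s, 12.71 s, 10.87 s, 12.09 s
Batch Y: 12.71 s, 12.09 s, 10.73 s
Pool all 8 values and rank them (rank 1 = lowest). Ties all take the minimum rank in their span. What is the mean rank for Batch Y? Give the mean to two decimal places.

4.00

Sorted (ascending): 10.73, 10.87, 10.87, 12.09, 12.09, 12.09, 12.71, 12.71
The 2 values of 10.87 occupy positions 2–3 → each gets rank 2.
The 3 values of 12.09 occupy positions 4–6 → each gets rank 4.
The 2 values of 12.71 occupy positions 7–8 → each gets rank 7.
Batch Y values → pooled ranks: 12.71→7, 12.09→4, 10.73→1
Mean rank = (7 + 4 + 1) / 3 = 4.00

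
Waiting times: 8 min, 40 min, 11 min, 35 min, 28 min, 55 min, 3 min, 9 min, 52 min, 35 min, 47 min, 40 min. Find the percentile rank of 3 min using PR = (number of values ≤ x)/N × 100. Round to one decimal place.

8.3

N = 12.
Strictly below 3: 0. Equal to 3: 1.
PR = 1/12 × 100 = 8.3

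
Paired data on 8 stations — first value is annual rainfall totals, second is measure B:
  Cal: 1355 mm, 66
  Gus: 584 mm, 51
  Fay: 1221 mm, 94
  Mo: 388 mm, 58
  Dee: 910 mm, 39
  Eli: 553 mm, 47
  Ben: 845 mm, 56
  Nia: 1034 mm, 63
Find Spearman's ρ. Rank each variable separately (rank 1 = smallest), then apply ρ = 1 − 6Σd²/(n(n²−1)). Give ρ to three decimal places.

0.595

Ranks of variable 1: 8, 3, 7, 1, 5, 2, 4, 6
Ranks of variable 2: 7, 3, 8, 5, 1, 2, 4, 6
d = r₁ − r₂: 1, 0, -1, -4, 4, 0, 0, 0
d²: 1, 0, 1, 16, 16, 0, 0, 0; Σd² = 34
ρ = 1 − 6·34/(8·63) = 1 − 204/504 = 0.595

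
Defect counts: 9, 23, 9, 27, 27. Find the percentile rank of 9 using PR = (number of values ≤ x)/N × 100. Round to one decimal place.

N = 5.
Strictly below 9: 0. Equal to 9: 2.
PR = 2/5 × 100 = 40.0

40.0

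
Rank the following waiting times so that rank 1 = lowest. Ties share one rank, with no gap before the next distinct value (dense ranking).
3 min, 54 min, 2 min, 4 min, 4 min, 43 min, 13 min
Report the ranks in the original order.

2, 6, 1, 3, 3, 5, 4

Sorted (ascending): 2, 3, 4, 4, 13, 43, 54
The 2 values of 4 share dense rank 3.
Remaining distinct values take the next consecutive integers.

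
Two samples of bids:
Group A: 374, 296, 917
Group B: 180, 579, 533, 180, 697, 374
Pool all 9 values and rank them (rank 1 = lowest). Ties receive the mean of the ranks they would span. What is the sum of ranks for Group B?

Sorted (ascending): 180, 180, 296, 374, 374, 533, 579, 697, 917
The 2 values of 180 occupy positions 1–2 → average rank (1+2)/2 = 1.5.
The 2 values of 374 occupy positions 4–5 → average rank (4+5)/2 = 4.5.
Group B values → pooled ranks: 180→1.5, 579→7, 533→6, 180→1.5, 697→8, 374→4.5
Rank sum = 1.5 + 7 + 6 + 1.5 + 8 + 4.5 = 28.5

28.5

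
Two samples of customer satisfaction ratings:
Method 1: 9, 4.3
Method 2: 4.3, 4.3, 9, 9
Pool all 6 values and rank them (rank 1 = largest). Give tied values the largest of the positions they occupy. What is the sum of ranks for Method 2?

18

Sorted (descending): 9, 9, 9, 4.3, 4.3, 4.3
The 3 values of 9 occupy positions 1–3 → each gets rank 3.
The 3 values of 4.3 occupy positions 4–6 → each gets rank 6.
Method 2 values → pooled ranks: 4.3→6, 4.3→6, 9→3, 9→3
Rank sum = 6 + 6 + 3 + 3 = 18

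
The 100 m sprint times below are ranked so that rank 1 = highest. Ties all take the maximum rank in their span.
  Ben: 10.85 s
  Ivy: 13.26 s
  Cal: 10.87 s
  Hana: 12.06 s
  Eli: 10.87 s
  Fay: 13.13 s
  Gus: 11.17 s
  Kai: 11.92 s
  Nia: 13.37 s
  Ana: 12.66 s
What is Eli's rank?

Sorted (descending): 13.37, 13.26, 13.13, 12.66, 12.06, 11.92, 11.17, 10.87, 10.87, 10.85
The 2 values of 10.87 occupy positions 8–9 → each gets rank 9.
Eli has value 10.87 s → rank 9.

9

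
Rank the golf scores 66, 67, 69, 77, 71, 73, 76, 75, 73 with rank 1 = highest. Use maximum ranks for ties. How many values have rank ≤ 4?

3

Sorted (descending): 77, 76, 75, 73, 73, 71, 69, 67, 66
The 2 values of 73 occupy positions 4–5 → each gets rank 5.
Ranks ≤ 4: {1, 2, 3} → 3 values.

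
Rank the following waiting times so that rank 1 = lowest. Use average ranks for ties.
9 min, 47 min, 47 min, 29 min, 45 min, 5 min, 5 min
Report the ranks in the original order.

3, 6.5, 6.5, 4, 5, 1.5, 1.5

Sorted (ascending): 5, 5, 9, 29, 45, 47, 47
The 2 values of 5 occupy positions 1–2 → average rank (1+2)/2 = 1.5.
The 2 values of 47 occupy positions 6–7 → average rank (6+7)/2 = 6.5.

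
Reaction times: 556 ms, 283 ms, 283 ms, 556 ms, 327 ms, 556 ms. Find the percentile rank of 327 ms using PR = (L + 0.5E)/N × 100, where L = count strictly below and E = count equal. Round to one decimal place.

41.7

N = 6.
Strictly below 327: 2. Equal to 327: 1.
PR = (2 + 0.5·1)/6 × 100 = 41.7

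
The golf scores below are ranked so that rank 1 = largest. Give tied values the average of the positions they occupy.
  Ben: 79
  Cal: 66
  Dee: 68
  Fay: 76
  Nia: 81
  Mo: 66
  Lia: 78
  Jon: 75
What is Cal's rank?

7.5

Sorted (descending): 81, 79, 78, 76, 75, 68, 66, 66
The 2 values of 66 occupy positions 7–8 → average rank (7+8)/2 = 7.5.
Cal has value 66 → rank 7.5.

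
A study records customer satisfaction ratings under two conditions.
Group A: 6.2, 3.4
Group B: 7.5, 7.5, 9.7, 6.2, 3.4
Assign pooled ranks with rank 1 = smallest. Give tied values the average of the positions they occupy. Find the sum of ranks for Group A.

5

Sorted (ascending): 3.4, 3.4, 6.2, 6.2, 7.5, 7.5, 9.7
The 2 values of 3.4 occupy positions 1–2 → average rank (1+2)/2 = 1.5.
The 2 values of 6.2 occupy positions 3–4 → average rank (3+4)/2 = 3.5.
The 2 values of 7.5 occupy positions 5–6 → average rank (5+6)/2 = 5.5.
Group A values → pooled ranks: 6.2→3.5, 3.4→1.5
Rank sum = 3.5 + 1.5 = 5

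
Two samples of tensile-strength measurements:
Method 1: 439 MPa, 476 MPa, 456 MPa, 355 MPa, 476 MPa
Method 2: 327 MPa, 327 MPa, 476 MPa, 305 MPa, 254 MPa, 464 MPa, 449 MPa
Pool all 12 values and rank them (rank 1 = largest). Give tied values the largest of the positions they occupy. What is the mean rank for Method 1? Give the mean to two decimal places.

5.20

Sorted (descending): 476, 476, 476, 464, 456, 449, 439, 355, 327, 327, 305, 254
The 3 values of 476 occupy positions 1–3 → each gets rank 3.
The 2 values of 327 occupy positions 9–10 → each gets rank 10.
Method 1 values → pooled ranks: 439→7, 476→3, 456→5, 355→8, 476→3
Mean rank = (7 + 3 + 5 + 8 + 3) / 5 = 5.20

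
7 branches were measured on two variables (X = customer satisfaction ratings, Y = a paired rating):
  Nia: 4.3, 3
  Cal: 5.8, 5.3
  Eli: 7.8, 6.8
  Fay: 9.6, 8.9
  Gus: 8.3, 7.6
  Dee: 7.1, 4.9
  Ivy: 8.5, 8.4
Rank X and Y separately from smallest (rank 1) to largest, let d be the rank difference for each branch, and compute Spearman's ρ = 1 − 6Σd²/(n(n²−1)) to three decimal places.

Ranks of variable 1: 1, 2, 4, 7, 5, 3, 6
Ranks of variable 2: 1, 3, 4, 7, 5, 2, 6
d = r₁ − r₂: 0, -1, 0, 0, 0, 1, 0
d²: 0, 1, 0, 0, 0, 1, 0; Σd² = 2
ρ = 1 − 6·2/(7·48) = 1 − 12/336 = 0.964

0.964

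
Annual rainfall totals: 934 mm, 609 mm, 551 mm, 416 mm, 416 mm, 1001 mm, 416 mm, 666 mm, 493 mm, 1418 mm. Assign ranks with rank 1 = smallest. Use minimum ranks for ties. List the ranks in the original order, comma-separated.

Sorted (ascending): 416, 416, 416, 493, 551, 609, 666, 934, 1001, 1418
The 3 values of 416 occupy positions 1–3 → each gets rank 1.

8, 6, 5, 1, 1, 9, 1, 7, 4, 10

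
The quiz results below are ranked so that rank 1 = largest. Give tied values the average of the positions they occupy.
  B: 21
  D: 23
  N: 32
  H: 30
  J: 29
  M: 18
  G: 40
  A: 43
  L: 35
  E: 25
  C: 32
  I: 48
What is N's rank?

Sorted (descending): 48, 43, 40, 35, 32, 32, 30, 29, 25, 23, 21, 18
The 2 values of 32 occupy positions 5–6 → average rank (5+6)/2 = 5.5.
N has value 32 → rank 5.5.

5.5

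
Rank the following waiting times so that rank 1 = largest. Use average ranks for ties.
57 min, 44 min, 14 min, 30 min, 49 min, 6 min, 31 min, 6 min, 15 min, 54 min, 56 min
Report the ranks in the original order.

Sorted (descending): 57, 56, 54, 49, 44, 31, 30, 15, 14, 6, 6
The 2 values of 6 occupy positions 10–11 → average rank (10+11)/2 = 10.5.

1, 5, 9, 7, 4, 10.5, 6, 10.5, 8, 3, 2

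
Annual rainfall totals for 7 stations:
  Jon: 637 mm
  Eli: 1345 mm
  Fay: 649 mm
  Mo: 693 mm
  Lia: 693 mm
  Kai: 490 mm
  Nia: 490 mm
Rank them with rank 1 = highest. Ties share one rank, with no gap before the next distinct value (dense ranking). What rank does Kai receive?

5

Sorted (descending): 1345, 693, 693, 649, 637, 490, 490
The 2 values of 693 share dense rank 2.
The 2 values of 490 share dense rank 5.
Remaining distinct values take the next consecutive integers.
Kai has value 490 mm → rank 5.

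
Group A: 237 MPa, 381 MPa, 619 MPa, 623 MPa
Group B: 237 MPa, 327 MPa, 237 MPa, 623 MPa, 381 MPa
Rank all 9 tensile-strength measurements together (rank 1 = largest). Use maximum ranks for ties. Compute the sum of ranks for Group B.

31

Sorted (descending): 623, 623, 619, 381, 381, 327, 237, 237, 237
The 2 values of 623 occupy positions 1–2 → each gets rank 2.
The 2 values of 381 occupy positions 4–5 → each gets rank 5.
The 3 values of 237 occupy positions 7–9 → each gets rank 9.
Group B values → pooled ranks: 237→9, 327→6, 237→9, 623→2, 381→5
Rank sum = 9 + 6 + 9 + 2 + 5 = 31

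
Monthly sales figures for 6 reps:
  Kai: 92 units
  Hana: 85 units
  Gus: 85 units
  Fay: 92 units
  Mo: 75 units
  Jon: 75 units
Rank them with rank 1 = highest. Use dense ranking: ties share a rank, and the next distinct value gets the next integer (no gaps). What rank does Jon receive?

3

Sorted (descending): 92, 92, 85, 85, 75, 75
The 2 values of 92 share dense rank 1.
The 2 values of 85 share dense rank 2.
The 2 values of 75 share dense rank 3.
Jon has value 75 units → rank 3.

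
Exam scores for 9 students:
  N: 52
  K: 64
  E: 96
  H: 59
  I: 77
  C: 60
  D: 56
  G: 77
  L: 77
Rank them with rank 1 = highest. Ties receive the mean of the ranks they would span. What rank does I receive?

3

Sorted (descending): 96, 77, 77, 77, 64, 60, 59, 56, 52
The 3 values of 77 occupy positions 2–4 → average rank 3.
I has value 77 → rank 3.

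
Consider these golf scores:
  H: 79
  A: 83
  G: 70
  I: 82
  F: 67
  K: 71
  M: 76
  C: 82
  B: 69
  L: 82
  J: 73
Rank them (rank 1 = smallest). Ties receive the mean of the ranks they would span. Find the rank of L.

Sorted (ascending): 67, 69, 70, 71, 73, 76, 79, 82, 82, 82, 83
The 3 values of 82 occupy positions 8–10 → average rank 9.
L has value 82 → rank 9.

9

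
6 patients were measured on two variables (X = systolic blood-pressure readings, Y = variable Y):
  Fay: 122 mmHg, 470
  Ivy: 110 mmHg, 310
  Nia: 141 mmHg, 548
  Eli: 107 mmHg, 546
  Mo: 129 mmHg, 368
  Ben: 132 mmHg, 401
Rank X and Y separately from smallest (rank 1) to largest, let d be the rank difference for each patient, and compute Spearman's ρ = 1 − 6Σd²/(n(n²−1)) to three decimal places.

Ranks of variable 1: 3, 2, 6, 1, 4, 5
Ranks of variable 2: 4, 1, 6, 5, 2, 3
d = r₁ − r₂: -1, 1, 0, -4, 2, 2
d²: 1, 1, 0, 16, 4, 4; Σd² = 26
ρ = 1 − 6·26/(6·35) = 1 − 156/210 = 0.257

0.257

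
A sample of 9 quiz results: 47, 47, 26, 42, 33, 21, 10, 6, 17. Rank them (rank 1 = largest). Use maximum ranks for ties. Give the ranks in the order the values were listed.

2, 2, 5, 3, 4, 6, 8, 9, 7

Sorted (descending): 47, 47, 42, 33, 26, 21, 17, 10, 6
The 2 values of 47 occupy positions 1–2 → each gets rank 2.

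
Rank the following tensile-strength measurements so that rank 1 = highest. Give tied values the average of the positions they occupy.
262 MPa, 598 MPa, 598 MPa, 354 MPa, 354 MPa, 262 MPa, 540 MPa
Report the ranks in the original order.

6.5, 1.5, 1.5, 4.5, 4.5, 6.5, 3

Sorted (descending): 598, 598, 540, 354, 354, 262, 262
The 2 values of 598 occupy positions 1–2 → average rank (1+2)/2 = 1.5.
The 2 values of 354 occupy positions 4–5 → average rank (4+5)/2 = 4.5.
The 2 values of 262 occupy positions 6–7 → average rank (6+7)/2 = 6.5.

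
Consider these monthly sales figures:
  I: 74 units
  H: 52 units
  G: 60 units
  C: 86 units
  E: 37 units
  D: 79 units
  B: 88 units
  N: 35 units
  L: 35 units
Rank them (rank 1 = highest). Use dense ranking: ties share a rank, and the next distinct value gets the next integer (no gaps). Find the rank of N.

8

Sorted (descending): 88, 86, 79, 74, 60, 52, 37, 35, 35
The 2 values of 35 share dense rank 8.
Remaining distinct values take the next consecutive integers.
N has value 35 units → rank 8.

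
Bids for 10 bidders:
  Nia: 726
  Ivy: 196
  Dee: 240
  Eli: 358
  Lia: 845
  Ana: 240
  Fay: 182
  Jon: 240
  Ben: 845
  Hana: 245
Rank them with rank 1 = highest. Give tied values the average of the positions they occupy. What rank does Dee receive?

7

Sorted (descending): 845, 845, 726, 358, 245, 240, 240, 240, 196, 182
The 2 values of 845 occupy positions 1–2 → average rank (1+2)/2 = 1.5.
The 3 values of 240 occupy positions 6–8 → average rank 7.
Dee has value 240 → rank 7.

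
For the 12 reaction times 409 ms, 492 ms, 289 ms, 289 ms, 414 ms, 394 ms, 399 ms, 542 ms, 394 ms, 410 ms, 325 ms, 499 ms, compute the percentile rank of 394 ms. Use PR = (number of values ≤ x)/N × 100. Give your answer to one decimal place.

41.7

N = 12.
Strictly below 394: 3. Equal to 394: 2.
PR = 5/12 × 100 = 41.7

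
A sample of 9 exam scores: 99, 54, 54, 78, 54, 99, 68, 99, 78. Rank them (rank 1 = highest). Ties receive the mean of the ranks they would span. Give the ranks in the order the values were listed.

2, 8, 8, 4.5, 8, 2, 6, 2, 4.5

Sorted (descending): 99, 99, 99, 78, 78, 68, 54, 54, 54
The 3 values of 99 occupy positions 1–3 → average rank 2.
The 2 values of 78 occupy positions 4–5 → average rank (4+5)/2 = 4.5.
The 3 values of 54 occupy positions 7–9 → average rank 8.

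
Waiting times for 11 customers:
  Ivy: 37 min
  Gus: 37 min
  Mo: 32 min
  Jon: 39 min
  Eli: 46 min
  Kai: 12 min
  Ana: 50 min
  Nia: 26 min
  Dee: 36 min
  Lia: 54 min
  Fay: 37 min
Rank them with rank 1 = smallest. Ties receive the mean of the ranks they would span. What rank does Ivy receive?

6

Sorted (ascending): 12, 26, 32, 36, 37, 37, 37, 39, 46, 50, 54
The 3 values of 37 occupy positions 5–7 → average rank 6.
Ivy has value 37 min → rank 6.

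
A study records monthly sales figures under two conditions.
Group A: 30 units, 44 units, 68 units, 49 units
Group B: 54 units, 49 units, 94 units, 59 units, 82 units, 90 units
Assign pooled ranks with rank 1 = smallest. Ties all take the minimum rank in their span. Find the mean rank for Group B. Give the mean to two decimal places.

Sorted (ascending): 30, 44, 49, 49, 54, 59, 68, 82, 90, 94
The 2 values of 49 occupy positions 3–4 → each gets rank 3.
Group B values → pooled ranks: 54→5, 49→3, 94→10, 59→6, 82→8, 90→9
Mean rank = (5 + 3 + 10 + 6 + 8 + 9) / 6 = 6.83

6.83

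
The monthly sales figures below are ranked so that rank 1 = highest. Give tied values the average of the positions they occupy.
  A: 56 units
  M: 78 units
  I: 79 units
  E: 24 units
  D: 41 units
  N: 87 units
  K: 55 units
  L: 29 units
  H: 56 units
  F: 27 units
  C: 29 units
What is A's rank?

4.5

Sorted (descending): 87, 79, 78, 56, 56, 55, 41, 29, 29, 27, 24
The 2 values of 56 occupy positions 4–5 → average rank (4+5)/2 = 4.5.
The 2 values of 29 occupy positions 8–9 → average rank (8+9)/2 = 8.5.
A has value 56 units → rank 4.5.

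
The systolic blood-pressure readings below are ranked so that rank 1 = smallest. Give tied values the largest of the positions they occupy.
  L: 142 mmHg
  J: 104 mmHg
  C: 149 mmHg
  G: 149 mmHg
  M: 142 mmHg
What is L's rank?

Sorted (ascending): 104, 142, 142, 149, 149
The 2 values of 142 occupy positions 2–3 → each gets rank 3.
The 2 values of 149 occupy positions 4–5 → each gets rank 5.
L has value 142 mmHg → rank 3.

3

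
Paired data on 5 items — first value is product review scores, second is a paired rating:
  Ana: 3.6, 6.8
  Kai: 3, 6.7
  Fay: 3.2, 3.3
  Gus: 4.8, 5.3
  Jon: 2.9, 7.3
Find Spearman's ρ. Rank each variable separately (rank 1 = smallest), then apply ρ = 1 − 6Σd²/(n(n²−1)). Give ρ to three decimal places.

-0.500

Ranks of variable 1: 4, 2, 3, 5, 1
Ranks of variable 2: 4, 3, 1, 2, 5
d = r₁ − r₂: 0, -1, 2, 3, -4
d²: 0, 1, 4, 9, 16; Σd² = 30
ρ = 1 − 6·30/(5·24) = 1 − 180/120 = -0.500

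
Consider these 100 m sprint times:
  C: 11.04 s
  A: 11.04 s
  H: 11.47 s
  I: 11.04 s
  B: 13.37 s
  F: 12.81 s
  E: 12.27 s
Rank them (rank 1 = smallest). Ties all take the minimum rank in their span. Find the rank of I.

1

Sorted (ascending): 11.04, 11.04, 11.04, 11.47, 12.27, 12.81, 13.37
The 3 values of 11.04 occupy positions 1–3 → each gets rank 1.
I has value 11.04 s → rank 1.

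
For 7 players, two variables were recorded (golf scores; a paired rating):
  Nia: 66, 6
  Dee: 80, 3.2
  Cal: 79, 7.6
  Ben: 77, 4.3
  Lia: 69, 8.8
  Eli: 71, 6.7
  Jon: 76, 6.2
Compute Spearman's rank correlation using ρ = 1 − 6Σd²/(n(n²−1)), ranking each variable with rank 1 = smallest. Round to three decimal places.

Ranks of variable 1: 1, 7, 6, 5, 2, 3, 4
Ranks of variable 2: 3, 1, 6, 2, 7, 5, 4
d = r₁ − r₂: -2, 6, 0, 3, -5, -2, 0
d²: 4, 36, 0, 9, 25, 4, 0; Σd² = 78
ρ = 1 − 6·78/(7·48) = 1 − 468/336 = -0.393

-0.393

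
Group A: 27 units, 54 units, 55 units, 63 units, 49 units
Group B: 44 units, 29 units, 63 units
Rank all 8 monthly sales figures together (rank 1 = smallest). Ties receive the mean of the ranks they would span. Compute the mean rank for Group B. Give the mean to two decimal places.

4.17

Sorted (ascending): 27, 29, 44, 49, 54, 55, 63, 63
The 2 values of 63 occupy positions 7–8 → average rank (7+8)/2 = 7.5.
Group B values → pooled ranks: 44→3, 29→2, 63→7.5
Mean rank = (3 + 2 + 7.5) / 3 = 4.17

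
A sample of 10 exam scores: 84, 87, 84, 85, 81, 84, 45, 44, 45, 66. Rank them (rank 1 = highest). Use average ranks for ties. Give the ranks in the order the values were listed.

4, 1, 4, 2, 6, 4, 8.5, 10, 8.5, 7

Sorted (descending): 87, 85, 84, 84, 84, 81, 66, 45, 45, 44
The 3 values of 84 occupy positions 3–5 → average rank 4.
The 2 values of 45 occupy positions 8–9 → average rank (8+9)/2 = 8.5.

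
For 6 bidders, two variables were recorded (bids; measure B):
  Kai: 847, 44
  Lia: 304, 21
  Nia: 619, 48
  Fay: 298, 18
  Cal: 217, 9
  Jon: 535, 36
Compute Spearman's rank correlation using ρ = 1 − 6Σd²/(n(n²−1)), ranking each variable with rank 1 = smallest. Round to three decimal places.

Ranks of variable 1: 6, 3, 5, 2, 1, 4
Ranks of variable 2: 5, 3, 6, 2, 1, 4
d = r₁ − r₂: 1, 0, -1, 0, 0, 0
d²: 1, 0, 1, 0, 0, 0; Σd² = 2
ρ = 1 − 6·2/(6·35) = 1 − 12/210 = 0.943

0.943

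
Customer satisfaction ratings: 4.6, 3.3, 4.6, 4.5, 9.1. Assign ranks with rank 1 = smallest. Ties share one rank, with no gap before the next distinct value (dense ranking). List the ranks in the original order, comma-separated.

3, 1, 3, 2, 4

Sorted (ascending): 3.3, 4.5, 4.6, 4.6, 9.1
The 2 values of 4.6 share dense rank 3.
Remaining distinct values take the next consecutive integers.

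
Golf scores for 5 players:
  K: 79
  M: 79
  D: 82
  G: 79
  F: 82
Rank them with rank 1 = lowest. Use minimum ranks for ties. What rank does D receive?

4

Sorted (ascending): 79, 79, 79, 82, 82
The 3 values of 79 occupy positions 1–3 → each gets rank 1.
The 2 values of 82 occupy positions 4–5 → each gets rank 4.
D has value 82 → rank 4.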